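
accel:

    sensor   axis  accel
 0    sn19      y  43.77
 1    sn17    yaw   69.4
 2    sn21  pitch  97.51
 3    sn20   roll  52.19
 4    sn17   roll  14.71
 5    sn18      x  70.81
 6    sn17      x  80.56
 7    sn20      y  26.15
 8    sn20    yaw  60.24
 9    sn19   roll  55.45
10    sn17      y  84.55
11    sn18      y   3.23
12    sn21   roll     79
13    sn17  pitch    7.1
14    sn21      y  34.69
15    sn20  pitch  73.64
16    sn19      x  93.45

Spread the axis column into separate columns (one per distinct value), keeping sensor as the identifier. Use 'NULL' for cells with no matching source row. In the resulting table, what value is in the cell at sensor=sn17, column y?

84.55

The long row with sensor=sn17, axis=y has accel=84.55.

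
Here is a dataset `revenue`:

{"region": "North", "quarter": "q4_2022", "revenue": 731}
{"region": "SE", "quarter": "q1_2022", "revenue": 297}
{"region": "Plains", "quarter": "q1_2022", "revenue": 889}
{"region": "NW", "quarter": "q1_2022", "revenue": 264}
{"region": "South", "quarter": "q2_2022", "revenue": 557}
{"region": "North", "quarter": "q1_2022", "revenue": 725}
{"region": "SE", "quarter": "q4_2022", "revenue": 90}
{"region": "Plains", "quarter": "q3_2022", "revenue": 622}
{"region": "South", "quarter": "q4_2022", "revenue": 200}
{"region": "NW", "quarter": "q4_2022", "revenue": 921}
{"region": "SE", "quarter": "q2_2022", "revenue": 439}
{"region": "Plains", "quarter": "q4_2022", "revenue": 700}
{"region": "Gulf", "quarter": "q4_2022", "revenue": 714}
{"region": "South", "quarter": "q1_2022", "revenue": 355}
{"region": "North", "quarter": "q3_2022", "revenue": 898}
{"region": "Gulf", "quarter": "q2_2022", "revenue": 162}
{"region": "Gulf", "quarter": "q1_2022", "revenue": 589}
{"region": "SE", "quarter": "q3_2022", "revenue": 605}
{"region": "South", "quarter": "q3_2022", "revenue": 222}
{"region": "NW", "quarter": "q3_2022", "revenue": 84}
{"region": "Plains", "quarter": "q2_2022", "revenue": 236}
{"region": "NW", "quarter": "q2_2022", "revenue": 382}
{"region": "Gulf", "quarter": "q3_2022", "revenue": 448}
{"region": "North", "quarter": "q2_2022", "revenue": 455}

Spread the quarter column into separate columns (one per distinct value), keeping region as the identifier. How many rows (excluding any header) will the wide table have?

6 distinct region values → 6 rows.

6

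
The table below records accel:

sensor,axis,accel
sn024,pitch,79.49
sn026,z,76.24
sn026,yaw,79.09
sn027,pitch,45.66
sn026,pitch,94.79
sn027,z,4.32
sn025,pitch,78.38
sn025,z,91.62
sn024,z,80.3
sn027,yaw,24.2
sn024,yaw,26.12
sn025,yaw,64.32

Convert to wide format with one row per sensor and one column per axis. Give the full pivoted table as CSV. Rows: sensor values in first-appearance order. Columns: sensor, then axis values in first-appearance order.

sensor,pitch,z,yaw
sn024,79.49,80.3,26.12
sn026,94.79,76.24,79.09
sn027,45.66,4.32,24.2
sn025,78.38,91.62,64.32

Columns: sensor plus the 3 distinct axis values (pitch, z, yaw).
For example, row sn024 column pitch takes accel=79.49 from the long row (sn024, pitch).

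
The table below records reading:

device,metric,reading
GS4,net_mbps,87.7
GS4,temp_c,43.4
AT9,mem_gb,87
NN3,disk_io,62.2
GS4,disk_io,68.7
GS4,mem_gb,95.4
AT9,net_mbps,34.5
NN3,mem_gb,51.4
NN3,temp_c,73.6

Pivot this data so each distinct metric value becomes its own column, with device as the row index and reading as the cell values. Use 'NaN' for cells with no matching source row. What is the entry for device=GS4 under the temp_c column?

The long row with device=GS4, metric=temp_c has reading=43.4.

43.4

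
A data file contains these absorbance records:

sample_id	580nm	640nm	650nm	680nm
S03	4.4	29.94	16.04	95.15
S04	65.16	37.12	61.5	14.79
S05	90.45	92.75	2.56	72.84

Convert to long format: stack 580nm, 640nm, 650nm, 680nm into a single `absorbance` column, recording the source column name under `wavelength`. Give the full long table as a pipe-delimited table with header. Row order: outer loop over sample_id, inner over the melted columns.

| sample_id | wavelength | absorbance |
| S03 | 580nm | 4.4 |
| S03 | 640nm | 29.94 |
| S03 | 650nm | 16.04 |
| S03 | 680nm | 95.15 |
| S04 | 580nm | 65.16 |
| S04 | 640nm | 37.12 |
| S04 | 650nm | 61.5 |
| S04 | 680nm | 14.79 |
| S05 | 580nm | 90.45 |
| S05 | 640nm | 92.75 |
| S05 | 650nm | 2.56 |
| S05 | 680nm | 72.84 |

Each (sample_id, column) pair becomes one row: 3 × 4 = 12 rows.
For example, (S03, 580nm) → absorbance=4.4.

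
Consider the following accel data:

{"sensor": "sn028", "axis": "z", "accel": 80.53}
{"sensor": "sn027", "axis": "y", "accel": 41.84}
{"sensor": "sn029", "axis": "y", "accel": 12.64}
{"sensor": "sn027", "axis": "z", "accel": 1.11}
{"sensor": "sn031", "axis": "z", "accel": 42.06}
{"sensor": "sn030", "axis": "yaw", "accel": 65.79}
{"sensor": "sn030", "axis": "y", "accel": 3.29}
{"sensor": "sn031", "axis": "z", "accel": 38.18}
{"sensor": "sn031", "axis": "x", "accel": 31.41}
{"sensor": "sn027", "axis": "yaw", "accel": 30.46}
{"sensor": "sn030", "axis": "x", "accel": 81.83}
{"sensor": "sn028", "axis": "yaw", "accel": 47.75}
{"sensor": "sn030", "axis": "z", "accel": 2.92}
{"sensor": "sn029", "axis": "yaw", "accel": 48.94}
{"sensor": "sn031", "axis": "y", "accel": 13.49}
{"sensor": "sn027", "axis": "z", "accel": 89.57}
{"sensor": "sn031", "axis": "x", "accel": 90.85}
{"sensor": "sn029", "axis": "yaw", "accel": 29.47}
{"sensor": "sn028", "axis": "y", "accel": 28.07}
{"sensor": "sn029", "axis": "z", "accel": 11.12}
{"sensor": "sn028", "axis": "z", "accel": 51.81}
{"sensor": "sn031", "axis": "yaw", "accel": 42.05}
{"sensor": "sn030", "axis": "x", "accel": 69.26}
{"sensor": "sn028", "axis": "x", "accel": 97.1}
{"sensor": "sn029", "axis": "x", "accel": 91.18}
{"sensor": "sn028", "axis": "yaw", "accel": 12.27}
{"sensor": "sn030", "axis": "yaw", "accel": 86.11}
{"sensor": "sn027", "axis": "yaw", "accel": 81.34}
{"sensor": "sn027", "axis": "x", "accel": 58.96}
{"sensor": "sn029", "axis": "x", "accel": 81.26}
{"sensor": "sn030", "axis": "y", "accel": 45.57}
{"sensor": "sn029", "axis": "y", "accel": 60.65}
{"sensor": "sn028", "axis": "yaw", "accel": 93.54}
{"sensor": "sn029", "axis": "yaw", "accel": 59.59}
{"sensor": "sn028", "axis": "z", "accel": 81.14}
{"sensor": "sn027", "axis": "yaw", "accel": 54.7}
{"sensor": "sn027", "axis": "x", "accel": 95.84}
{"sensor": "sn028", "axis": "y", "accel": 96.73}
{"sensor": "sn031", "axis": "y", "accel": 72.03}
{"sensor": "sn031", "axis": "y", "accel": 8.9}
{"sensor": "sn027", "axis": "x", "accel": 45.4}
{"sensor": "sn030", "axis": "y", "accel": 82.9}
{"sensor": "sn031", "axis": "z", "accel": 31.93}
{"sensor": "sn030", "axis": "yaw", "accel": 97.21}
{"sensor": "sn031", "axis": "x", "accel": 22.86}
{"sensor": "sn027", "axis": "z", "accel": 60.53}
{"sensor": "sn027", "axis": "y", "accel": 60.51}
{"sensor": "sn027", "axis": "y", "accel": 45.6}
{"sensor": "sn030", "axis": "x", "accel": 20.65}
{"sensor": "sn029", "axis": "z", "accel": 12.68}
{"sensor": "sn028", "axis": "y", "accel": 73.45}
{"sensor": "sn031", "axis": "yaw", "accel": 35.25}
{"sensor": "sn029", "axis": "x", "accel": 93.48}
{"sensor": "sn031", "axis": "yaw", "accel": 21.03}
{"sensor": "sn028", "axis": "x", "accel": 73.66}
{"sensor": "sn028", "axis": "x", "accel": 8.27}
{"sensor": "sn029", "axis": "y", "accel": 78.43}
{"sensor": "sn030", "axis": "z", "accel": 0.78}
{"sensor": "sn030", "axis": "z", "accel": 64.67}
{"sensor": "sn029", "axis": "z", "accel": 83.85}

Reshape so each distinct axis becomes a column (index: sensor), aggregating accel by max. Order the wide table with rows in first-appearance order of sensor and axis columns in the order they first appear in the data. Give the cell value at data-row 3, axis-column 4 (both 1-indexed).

93.48

With rows in first-appearance order of sensor, row 3 is sensor=sn029. axis columns in first-appearance order: z, y, yaw, x; column 4 is x.
Long rows with sensor=sn029, axis=x: max(91.18, 81.26, 93.48) = 93.48.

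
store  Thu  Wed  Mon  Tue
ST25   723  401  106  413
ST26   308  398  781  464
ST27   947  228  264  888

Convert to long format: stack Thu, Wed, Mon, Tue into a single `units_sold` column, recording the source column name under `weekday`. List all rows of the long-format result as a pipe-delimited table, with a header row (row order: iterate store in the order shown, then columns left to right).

Each (store, column) pair becomes one row: 3 × 4 = 12 rows.
For example, (ST25, Thu) → units_sold=723.

| store | weekday | units_sold |
| ST25 | Thu | 723 |
| ST25 | Wed | 401 |
| ST25 | Mon | 106 |
| ST25 | Tue | 413 |
| ST26 | Thu | 308 |
| ST26 | Wed | 398 |
| ST26 | Mon | 781 |
| ST26 | Tue | 464 |
| ST27 | Thu | 947 |
| ST27 | Wed | 228 |
| ST27 | Mon | 264 |
| ST27 | Tue | 888 |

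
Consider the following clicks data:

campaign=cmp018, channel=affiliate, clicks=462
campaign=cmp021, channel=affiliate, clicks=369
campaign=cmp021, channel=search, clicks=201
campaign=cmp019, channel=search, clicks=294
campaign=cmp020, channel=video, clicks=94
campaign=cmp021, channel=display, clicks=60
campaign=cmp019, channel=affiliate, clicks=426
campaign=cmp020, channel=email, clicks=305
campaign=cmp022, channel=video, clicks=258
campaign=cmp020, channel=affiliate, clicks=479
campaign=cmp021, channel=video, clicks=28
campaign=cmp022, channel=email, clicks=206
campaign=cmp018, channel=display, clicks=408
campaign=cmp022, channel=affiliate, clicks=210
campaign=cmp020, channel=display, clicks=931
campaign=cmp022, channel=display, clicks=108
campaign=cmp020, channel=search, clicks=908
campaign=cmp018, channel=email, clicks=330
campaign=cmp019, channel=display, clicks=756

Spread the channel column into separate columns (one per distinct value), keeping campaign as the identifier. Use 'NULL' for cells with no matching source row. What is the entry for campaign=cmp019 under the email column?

No long-format row has campaign=cmp019 and channel=email, so the cell is NULL.

NULL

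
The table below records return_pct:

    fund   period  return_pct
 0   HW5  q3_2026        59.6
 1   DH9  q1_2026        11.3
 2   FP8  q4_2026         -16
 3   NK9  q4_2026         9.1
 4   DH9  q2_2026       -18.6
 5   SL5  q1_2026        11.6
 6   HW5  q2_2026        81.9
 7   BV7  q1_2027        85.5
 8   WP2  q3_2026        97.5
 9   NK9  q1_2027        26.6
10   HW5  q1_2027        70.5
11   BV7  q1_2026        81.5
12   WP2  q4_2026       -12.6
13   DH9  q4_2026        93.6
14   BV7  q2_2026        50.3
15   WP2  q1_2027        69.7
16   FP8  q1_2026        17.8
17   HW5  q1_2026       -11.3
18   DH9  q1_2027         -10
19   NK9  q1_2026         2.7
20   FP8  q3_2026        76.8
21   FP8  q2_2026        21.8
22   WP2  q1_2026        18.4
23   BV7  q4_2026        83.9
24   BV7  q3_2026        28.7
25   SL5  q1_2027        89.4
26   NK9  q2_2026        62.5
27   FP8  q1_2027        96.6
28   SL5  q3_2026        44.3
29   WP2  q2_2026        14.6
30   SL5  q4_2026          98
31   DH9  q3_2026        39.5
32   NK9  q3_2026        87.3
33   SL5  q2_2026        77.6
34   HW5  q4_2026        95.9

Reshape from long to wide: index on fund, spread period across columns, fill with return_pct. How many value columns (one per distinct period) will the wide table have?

5 distinct period values: q1_2026, q2_2026, q3_2026, q4_2026, q1_2027.

5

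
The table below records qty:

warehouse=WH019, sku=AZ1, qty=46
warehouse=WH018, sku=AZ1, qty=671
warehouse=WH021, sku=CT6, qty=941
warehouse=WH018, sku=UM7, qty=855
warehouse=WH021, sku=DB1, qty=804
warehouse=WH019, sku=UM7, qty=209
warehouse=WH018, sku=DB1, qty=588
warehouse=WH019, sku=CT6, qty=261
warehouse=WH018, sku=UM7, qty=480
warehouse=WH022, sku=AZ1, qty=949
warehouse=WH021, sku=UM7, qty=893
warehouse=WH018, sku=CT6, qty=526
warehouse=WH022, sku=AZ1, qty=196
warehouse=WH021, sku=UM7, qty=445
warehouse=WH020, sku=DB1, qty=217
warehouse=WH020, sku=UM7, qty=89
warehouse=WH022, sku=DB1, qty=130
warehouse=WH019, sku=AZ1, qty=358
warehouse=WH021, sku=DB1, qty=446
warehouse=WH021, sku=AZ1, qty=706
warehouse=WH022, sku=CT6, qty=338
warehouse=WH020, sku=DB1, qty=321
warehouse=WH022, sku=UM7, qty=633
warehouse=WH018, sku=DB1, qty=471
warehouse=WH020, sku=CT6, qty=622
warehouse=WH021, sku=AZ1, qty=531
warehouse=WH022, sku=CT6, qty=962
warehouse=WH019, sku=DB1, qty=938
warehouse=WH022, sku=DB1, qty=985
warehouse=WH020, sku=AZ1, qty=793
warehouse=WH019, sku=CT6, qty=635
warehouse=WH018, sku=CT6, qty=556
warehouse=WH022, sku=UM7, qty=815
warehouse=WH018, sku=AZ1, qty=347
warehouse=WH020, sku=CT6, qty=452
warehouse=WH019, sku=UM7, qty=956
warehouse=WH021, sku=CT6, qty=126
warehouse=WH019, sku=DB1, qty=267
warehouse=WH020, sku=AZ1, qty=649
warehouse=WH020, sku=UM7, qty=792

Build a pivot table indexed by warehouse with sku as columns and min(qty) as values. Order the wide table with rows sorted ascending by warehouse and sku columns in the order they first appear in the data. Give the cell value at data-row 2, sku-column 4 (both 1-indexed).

267

With rows sorted ascending by warehouse, row 2 is warehouse=WH019. sku columns in first-appearance order: AZ1, CT6, UM7, DB1; column 4 is DB1.
Long rows with warehouse=WH019, sku=DB1: min(938, 267) = 267.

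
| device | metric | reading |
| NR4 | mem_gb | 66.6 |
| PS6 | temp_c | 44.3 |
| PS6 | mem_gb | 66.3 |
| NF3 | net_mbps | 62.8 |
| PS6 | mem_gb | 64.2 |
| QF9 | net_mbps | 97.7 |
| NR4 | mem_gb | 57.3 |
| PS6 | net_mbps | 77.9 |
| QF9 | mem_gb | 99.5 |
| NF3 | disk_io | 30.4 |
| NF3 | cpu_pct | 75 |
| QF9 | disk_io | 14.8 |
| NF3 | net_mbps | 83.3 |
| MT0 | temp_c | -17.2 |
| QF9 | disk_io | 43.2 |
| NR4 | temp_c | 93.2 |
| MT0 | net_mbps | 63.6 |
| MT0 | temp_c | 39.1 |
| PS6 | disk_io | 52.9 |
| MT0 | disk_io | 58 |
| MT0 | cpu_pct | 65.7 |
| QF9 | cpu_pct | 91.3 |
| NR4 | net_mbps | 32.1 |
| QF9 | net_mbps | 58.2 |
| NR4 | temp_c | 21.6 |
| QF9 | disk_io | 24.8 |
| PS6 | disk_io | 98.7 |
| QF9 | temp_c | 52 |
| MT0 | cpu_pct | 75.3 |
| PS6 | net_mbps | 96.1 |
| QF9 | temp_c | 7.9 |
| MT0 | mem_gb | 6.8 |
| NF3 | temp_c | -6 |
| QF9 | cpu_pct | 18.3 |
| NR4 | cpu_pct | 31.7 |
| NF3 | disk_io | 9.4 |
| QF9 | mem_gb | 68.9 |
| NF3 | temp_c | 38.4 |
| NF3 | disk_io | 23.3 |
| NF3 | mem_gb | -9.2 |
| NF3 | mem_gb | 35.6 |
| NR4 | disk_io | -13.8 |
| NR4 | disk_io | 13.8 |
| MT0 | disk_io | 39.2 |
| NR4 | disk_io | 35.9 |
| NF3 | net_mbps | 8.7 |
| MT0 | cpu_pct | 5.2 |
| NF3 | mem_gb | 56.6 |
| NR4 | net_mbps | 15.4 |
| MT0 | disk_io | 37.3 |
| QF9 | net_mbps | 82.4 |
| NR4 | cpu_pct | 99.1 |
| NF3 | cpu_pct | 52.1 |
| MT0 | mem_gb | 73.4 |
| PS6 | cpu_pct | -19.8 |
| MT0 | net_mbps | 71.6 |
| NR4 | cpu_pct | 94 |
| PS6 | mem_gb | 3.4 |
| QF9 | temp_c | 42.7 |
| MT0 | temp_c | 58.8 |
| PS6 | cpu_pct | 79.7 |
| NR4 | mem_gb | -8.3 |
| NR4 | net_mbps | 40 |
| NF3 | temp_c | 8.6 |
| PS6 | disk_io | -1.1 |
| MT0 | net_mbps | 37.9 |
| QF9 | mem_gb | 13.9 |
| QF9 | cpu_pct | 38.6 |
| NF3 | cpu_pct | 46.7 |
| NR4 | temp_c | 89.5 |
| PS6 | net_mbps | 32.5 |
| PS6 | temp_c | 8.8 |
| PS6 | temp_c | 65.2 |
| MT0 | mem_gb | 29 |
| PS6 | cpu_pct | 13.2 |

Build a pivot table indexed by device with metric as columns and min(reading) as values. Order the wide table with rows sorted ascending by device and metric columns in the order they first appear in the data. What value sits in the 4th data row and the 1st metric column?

3.4

With rows sorted ascending by device, row 4 is device=PS6. metric columns in first-appearance order: mem_gb, temp_c, net_mbps, disk_io, cpu_pct; column 1 is mem_gb.
Long rows with device=PS6, metric=mem_gb: min(66.3, 64.2, 3.4) = 3.4.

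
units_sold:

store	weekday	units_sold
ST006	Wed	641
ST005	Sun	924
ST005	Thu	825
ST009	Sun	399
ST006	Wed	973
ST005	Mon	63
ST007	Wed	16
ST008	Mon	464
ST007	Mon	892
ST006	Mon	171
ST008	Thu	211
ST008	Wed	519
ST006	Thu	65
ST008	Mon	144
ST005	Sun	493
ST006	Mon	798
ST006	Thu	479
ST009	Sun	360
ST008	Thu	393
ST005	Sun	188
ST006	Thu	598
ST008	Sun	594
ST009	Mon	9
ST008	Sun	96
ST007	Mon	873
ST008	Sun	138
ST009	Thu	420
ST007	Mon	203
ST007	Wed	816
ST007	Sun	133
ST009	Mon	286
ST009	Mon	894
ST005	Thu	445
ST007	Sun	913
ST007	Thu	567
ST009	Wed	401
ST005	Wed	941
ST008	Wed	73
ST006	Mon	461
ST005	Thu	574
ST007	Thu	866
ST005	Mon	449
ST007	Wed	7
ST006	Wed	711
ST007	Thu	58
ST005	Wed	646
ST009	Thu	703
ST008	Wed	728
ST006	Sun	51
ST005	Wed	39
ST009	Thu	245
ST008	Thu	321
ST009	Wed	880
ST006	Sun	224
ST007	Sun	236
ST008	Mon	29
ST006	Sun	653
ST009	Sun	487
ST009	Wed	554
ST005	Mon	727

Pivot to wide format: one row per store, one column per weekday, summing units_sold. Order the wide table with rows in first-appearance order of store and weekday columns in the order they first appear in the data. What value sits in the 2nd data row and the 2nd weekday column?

With rows in first-appearance order of store, row 2 is store=ST005. weekday columns in first-appearance order: Wed, Sun, Thu, Mon; column 2 is Sun.
Long rows with store=ST005, weekday=Sun: 924 + 493 + 188 = 1605.

1605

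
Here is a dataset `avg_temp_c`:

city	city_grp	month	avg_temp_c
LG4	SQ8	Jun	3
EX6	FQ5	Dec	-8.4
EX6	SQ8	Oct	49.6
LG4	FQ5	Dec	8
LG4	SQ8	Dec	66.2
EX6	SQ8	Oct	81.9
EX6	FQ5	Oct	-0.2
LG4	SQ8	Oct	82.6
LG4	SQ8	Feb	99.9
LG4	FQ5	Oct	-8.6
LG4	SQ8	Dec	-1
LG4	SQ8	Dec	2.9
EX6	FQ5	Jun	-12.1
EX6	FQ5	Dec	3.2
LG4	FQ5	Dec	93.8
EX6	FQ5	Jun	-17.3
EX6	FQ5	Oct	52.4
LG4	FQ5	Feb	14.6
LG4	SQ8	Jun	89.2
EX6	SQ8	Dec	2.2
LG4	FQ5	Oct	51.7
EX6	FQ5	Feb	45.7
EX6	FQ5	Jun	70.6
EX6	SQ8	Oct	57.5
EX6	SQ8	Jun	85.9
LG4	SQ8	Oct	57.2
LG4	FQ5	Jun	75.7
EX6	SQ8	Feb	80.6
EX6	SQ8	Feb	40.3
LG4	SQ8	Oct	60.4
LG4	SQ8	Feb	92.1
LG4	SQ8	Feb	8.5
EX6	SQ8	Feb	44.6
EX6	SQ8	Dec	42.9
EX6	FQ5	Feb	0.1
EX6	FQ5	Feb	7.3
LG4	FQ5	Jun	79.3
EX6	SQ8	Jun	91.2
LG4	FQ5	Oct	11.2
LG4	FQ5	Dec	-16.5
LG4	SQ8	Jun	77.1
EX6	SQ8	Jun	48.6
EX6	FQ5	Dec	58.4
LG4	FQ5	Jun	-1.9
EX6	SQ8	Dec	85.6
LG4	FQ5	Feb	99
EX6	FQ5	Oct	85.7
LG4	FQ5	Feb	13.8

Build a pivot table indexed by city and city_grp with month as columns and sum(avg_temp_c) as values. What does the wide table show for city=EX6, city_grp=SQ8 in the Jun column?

Rows with city=EX6, city_grp=SQ8 and month=Jun: avg_temp_c values are 85.9, 91.2, 48.6.
85.9 + 91.2 + 48.6 = 225.7.

225.7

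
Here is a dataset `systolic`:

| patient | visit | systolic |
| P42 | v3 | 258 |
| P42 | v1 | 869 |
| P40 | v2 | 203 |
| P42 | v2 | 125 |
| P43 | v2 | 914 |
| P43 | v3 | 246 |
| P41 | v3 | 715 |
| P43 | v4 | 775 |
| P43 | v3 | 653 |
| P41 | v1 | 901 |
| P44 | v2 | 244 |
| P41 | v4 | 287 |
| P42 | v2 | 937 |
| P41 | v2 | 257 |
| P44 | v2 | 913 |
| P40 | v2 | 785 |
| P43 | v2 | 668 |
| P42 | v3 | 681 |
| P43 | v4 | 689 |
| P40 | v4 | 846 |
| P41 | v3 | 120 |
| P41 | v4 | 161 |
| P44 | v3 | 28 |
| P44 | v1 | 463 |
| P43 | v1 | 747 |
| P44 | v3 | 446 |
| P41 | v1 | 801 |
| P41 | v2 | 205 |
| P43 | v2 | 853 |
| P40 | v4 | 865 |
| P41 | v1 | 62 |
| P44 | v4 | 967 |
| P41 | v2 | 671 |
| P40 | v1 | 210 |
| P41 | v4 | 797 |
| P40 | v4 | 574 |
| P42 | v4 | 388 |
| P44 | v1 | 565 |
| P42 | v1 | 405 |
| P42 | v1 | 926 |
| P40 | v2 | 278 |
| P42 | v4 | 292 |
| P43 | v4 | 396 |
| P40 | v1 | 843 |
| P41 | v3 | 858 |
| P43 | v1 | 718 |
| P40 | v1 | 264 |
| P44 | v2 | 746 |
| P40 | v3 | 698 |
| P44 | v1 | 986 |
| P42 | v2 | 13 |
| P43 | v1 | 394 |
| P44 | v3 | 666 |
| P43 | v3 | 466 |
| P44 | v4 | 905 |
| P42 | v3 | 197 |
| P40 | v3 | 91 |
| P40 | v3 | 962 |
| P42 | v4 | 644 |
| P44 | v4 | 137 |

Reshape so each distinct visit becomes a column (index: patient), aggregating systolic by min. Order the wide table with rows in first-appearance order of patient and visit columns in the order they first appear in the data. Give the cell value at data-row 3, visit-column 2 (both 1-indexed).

With rows in first-appearance order of patient, row 3 is patient=P43. visit columns in first-appearance order: v3, v1, v2, v4; column 2 is v1.
Long rows with patient=P43, visit=v1: min(747, 718, 394) = 394.

394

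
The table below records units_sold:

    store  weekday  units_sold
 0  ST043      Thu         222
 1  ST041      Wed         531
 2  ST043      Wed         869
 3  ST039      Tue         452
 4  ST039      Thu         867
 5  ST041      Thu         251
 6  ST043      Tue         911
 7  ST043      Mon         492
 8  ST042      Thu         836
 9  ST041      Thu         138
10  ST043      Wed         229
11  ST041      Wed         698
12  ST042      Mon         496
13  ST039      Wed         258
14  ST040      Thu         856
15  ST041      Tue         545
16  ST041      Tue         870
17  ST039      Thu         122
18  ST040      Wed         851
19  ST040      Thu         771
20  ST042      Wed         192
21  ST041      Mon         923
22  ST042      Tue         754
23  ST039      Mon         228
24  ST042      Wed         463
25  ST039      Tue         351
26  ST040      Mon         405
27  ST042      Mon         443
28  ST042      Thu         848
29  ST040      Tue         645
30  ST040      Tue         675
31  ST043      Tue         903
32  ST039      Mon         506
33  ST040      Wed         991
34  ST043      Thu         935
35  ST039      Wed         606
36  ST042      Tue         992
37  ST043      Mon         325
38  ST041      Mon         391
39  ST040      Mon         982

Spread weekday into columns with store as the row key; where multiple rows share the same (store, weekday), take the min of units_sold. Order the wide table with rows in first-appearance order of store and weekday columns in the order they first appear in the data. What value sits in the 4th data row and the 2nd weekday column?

192

With rows in first-appearance order of store, row 4 is store=ST042. weekday columns in first-appearance order: Thu, Wed, Tue, Mon; column 2 is Wed.
Long rows with store=ST042, weekday=Wed: min(192, 463) = 192.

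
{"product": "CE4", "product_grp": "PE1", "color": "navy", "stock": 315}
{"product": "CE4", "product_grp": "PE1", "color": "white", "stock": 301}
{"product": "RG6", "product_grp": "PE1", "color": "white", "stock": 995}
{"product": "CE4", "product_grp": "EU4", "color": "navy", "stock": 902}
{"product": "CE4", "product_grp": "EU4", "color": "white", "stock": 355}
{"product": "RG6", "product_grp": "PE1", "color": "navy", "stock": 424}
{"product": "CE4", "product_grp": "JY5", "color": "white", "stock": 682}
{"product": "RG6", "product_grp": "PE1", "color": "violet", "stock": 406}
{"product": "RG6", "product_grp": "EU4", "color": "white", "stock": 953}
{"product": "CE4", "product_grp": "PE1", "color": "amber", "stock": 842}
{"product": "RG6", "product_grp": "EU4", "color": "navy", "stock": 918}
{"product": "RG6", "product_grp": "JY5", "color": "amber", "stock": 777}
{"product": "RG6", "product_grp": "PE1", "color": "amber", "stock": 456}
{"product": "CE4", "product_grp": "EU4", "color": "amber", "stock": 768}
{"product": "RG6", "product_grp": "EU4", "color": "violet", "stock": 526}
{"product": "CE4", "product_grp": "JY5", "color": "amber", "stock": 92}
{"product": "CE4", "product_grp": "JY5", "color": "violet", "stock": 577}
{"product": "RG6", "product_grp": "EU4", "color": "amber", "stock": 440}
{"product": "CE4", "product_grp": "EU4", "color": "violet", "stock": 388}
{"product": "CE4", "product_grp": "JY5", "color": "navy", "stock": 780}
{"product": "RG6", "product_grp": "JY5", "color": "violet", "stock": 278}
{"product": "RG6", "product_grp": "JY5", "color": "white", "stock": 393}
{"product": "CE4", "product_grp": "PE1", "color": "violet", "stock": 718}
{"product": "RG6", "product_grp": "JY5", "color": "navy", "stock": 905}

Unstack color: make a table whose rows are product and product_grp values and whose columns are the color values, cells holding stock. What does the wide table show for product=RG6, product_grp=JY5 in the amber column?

Wide layout: rows indexed by product and product_grp, columns are the 4 distinct color values (navy, white, violet, amber).
Cell (product=RG6, product_grp=JY5, color=amber) draws from the long row where product=RG6, product_grp=JY5 and color=amber, which has stock=777.

777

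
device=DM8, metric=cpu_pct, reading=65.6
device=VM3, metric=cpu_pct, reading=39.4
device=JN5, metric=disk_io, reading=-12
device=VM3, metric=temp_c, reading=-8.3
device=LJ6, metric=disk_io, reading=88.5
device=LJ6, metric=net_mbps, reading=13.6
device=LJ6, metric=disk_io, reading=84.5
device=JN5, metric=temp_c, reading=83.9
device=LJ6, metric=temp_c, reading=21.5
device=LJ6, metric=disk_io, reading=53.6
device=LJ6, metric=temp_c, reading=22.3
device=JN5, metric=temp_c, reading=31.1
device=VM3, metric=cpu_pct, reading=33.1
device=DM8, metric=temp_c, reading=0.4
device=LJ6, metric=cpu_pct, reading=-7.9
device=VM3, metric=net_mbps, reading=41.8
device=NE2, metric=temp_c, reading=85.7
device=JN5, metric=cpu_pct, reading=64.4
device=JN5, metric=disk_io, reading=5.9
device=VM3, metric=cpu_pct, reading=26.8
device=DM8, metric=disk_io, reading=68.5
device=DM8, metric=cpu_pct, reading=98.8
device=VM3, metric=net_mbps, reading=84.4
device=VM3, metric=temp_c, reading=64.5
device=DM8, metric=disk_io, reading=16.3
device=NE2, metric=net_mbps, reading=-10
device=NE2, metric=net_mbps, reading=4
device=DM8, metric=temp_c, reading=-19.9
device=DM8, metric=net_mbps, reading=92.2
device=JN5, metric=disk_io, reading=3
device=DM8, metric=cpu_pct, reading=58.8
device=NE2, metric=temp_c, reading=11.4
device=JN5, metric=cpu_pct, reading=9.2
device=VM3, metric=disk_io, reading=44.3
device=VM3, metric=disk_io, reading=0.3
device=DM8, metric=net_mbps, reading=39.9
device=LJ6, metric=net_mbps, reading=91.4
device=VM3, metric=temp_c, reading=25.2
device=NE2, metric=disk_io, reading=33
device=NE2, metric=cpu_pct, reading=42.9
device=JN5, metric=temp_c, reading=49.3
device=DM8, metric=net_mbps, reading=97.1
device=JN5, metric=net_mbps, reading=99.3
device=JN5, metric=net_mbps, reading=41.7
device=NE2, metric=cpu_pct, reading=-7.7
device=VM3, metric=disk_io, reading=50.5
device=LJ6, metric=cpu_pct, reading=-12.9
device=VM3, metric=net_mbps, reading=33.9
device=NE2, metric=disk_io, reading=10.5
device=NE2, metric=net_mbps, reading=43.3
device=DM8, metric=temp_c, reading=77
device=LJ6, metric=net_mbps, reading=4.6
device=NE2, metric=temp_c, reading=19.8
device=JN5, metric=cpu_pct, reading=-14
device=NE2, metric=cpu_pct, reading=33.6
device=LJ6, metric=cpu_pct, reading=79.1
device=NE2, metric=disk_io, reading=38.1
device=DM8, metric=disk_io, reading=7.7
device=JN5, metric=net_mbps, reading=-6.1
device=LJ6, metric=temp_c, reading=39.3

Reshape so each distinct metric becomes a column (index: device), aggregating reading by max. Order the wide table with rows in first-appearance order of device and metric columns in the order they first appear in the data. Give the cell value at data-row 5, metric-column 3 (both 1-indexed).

With rows in first-appearance order of device, row 5 is device=NE2. metric columns in first-appearance order: cpu_pct, disk_io, temp_c, net_mbps; column 3 is temp_c.
Long rows with device=NE2, metric=temp_c: max(85.7, 11.4, 19.8) = 85.7.

85.7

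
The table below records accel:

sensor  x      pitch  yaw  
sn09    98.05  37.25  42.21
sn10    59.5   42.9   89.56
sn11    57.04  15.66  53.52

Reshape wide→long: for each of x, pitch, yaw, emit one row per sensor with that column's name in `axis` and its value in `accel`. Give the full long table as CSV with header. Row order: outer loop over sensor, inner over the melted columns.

Each (sensor, column) pair becomes one row: 3 × 3 = 9 rows.
For example, (sn09, x) → accel=98.05.

sensor,axis,accel
sn09,x,98.05
sn09,pitch,37.25
sn09,yaw,42.21
sn10,x,59.5
sn10,pitch,42.9
sn10,yaw,89.56
sn11,x,57.04
sn11,pitch,15.66
sn11,yaw,53.52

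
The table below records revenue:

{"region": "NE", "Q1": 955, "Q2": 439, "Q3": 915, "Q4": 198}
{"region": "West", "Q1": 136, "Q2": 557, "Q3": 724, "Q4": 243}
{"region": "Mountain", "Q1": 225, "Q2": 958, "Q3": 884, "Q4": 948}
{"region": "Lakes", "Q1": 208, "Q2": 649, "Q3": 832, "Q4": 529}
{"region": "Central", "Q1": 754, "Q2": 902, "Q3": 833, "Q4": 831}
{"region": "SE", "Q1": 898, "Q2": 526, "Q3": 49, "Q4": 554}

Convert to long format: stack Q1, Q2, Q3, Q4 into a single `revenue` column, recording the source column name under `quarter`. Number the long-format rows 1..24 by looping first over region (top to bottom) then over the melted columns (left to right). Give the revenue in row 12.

948

24 rows total (6 × 4). Row 12: index ⌊(12-1)/4⌋ = 2 into region → Mountain; (12-1) mod 4 = 3 into the melted columns → Q4.
So row 12 is (Mountain, Q4, 948); revenue = 948.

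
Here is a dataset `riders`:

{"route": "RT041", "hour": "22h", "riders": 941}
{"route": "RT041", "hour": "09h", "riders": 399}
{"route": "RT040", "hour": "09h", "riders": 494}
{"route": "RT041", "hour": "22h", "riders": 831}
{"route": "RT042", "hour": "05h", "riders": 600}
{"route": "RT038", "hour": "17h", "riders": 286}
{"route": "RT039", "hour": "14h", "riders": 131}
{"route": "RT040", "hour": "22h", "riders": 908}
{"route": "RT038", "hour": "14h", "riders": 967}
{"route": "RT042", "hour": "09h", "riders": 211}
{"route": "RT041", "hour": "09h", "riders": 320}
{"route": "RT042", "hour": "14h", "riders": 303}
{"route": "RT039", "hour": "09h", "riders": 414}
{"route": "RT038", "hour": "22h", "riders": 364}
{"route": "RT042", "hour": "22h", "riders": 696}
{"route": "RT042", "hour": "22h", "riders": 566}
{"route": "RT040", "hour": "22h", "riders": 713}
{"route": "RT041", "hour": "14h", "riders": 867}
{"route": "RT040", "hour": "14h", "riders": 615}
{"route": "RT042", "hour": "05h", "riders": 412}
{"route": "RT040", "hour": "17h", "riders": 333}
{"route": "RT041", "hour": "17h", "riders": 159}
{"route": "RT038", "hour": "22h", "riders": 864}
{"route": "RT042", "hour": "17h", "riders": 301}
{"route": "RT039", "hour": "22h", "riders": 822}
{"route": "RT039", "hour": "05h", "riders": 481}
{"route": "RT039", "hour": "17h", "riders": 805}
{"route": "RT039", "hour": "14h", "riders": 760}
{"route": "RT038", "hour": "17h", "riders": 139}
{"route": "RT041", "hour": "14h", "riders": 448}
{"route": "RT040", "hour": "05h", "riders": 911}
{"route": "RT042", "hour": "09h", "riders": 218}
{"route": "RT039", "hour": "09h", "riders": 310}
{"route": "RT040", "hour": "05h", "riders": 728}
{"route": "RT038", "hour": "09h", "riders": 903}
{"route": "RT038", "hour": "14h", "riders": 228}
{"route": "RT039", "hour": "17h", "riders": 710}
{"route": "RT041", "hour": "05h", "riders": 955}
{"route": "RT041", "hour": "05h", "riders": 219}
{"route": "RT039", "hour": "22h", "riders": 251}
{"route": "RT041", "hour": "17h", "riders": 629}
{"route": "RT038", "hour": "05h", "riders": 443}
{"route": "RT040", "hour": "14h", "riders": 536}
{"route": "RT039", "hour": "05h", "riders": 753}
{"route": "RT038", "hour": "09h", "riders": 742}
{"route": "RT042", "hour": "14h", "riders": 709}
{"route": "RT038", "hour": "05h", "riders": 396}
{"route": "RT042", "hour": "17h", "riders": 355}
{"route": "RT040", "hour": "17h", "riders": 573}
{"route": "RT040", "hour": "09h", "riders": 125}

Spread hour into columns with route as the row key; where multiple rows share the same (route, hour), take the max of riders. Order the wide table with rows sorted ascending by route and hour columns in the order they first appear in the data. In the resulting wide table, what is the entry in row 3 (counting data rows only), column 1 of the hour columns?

With rows sorted ascending by route, row 3 is route=RT040. hour columns in first-appearance order: 22h, 09h, 05h, 17h, 14h; column 1 is 22h.
Long rows with route=RT040, hour=22h: max(908, 713) = 908.

908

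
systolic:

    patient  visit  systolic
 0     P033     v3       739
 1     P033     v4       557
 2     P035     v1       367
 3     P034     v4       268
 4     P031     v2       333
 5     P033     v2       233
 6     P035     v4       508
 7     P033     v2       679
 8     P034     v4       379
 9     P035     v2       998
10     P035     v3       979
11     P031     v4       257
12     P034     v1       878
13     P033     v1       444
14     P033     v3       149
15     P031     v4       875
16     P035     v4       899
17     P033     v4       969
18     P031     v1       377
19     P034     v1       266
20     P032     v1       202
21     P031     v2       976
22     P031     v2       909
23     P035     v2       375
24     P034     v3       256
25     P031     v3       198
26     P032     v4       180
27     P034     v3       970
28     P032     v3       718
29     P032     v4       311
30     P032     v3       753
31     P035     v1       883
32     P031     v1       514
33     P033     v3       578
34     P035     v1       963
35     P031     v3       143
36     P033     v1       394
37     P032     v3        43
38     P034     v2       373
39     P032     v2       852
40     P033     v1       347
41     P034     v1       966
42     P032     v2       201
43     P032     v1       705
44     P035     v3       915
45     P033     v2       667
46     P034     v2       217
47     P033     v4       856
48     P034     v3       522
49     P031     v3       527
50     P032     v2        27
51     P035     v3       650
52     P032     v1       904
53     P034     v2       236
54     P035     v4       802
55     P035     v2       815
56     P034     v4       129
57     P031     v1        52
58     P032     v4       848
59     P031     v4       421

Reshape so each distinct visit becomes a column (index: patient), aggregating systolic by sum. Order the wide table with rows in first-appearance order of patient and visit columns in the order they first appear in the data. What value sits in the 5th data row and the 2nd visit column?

With rows in first-appearance order of patient, row 5 is patient=P032. visit columns in first-appearance order: v3, v4, v1, v2; column 2 is v4.
Long rows with patient=P032, visit=v4: 180 + 311 + 848 = 1339.

1339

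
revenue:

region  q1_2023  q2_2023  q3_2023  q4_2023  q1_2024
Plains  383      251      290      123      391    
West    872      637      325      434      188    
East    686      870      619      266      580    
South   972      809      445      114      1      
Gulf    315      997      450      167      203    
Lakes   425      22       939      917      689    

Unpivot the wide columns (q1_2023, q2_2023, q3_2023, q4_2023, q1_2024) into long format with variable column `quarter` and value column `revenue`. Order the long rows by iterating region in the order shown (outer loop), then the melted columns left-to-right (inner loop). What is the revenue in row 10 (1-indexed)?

188

30 rows total (6 × 5). Row 10: index ⌊(10-1)/5⌋ = 1 into region → West; (10-1) mod 5 = 4 into the melted columns → q1_2024.
So row 10 is (West, q1_2024, 188); revenue = 188.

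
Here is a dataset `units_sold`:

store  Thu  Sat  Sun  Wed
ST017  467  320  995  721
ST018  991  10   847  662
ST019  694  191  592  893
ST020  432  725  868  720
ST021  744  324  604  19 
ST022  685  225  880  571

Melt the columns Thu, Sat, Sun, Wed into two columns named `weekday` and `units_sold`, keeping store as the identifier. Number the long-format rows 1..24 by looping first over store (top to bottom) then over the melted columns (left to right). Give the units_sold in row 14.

24 rows total (6 × 4). Row 14: index ⌊(14-1)/4⌋ = 3 into store → ST020; (14-1) mod 4 = 1 into the melted columns → Sat.
So row 14 is (ST020, Sat, 725); units_sold = 725.

725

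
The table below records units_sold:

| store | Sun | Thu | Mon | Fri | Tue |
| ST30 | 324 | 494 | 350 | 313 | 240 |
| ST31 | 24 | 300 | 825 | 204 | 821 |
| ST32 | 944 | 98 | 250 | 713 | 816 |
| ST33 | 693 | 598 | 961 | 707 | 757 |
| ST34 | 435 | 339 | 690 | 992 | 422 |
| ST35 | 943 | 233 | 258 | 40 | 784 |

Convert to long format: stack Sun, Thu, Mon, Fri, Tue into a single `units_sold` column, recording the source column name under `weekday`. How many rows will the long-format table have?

6 store values × 5 melted columns = 30 rows.

30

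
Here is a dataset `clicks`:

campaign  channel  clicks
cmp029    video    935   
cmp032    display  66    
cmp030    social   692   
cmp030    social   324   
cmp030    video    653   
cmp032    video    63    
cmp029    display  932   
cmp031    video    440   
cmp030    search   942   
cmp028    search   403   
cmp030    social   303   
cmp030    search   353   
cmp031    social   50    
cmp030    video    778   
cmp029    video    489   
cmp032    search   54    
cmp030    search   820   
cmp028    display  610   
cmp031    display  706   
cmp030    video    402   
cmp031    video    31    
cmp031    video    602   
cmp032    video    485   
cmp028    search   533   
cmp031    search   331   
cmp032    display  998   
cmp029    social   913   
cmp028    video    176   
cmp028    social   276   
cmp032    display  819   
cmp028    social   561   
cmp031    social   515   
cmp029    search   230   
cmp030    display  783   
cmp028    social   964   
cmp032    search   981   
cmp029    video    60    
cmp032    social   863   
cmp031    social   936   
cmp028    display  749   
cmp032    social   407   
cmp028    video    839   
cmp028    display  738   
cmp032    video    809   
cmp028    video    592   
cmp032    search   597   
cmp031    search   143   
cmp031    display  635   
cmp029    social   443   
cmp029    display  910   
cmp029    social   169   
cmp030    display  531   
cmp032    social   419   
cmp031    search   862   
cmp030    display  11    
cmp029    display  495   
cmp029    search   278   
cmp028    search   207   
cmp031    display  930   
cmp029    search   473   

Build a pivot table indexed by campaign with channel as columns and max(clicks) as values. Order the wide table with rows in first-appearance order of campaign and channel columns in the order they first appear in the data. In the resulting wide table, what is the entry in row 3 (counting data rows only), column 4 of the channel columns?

With rows in first-appearance order of campaign, row 3 is campaign=cmp030. channel columns in first-appearance order: video, display, social, search; column 4 is search.
Long rows with campaign=cmp030, channel=search: max(942, 353, 820) = 942.

942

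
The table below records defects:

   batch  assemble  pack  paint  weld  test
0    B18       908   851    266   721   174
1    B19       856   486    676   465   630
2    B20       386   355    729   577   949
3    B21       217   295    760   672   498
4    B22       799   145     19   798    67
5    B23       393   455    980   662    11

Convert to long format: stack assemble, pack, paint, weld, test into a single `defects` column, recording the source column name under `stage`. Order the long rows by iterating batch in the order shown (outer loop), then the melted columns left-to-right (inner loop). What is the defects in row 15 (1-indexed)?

949

30 rows total (6 × 5). Row 15: index ⌊(15-1)/5⌋ = 2 into batch → B20; (15-1) mod 5 = 4 into the melted columns → test.
So row 15 is (B20, test, 949); defects = 949.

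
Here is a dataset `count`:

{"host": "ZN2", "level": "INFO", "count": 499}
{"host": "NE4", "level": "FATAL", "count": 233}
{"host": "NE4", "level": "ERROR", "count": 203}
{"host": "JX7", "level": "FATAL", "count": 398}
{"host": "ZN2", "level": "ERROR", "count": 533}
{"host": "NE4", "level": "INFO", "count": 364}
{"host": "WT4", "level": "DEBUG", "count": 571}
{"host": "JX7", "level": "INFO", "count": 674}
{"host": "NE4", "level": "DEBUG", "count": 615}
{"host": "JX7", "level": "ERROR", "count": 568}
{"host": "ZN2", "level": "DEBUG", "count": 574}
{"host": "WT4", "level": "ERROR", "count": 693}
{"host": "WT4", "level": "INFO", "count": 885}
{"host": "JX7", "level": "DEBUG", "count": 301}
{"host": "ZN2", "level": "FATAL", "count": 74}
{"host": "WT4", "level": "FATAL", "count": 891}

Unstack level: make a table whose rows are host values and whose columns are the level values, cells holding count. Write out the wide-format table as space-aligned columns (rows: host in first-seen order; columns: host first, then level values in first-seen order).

Columns: host plus the 4 distinct level values (INFO, FATAL, ERROR, DEBUG).
For example, row ZN2 column INFO takes count=499 from the long row (ZN2, INFO).

host  INFO  FATAL  ERROR  DEBUG
ZN2   499   74     533    574  
NE4   364   233    203    615  
JX7   674   398    568    301  
WT4   885   891    693    571  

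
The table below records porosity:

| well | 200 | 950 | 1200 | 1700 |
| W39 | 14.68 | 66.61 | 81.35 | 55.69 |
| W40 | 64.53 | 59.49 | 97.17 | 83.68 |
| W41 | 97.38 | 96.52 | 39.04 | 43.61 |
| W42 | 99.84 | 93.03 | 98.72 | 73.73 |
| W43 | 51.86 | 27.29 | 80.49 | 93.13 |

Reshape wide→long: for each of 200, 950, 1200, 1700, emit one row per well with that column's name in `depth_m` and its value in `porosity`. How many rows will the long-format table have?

5 well values × 4 melted columns = 20 rows.

20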